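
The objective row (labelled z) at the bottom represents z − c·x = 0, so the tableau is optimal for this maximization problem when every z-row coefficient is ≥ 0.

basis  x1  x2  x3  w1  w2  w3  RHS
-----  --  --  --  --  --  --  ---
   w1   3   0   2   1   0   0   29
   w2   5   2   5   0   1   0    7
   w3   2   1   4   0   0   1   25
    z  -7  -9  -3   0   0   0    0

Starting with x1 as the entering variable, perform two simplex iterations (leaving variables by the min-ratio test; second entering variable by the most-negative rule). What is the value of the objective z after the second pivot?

63/2

Ratio test on column x1 — row 1: 29/3 = 29/3; row 2: 7/5 = 7/5; row 3: 25/2 = 25/2. Minimum is 7/5 at row 2 (w2 leaves); pivot element 5.
Pivot on row 2; the z-row RHS becomes 0 − (-7)·(7/5) = 49/5.
Next entering variable (most negative z-row entry -31/5): x2.
Ratio test on column x2 — row 1: entry -6/5 ≤ 0; row 2: (7/5)/(2/5) = 7/2; row 3: (111/5)/(1/5) = 111. Minimum is 7/2 at row 2 (x1 leaves); pivot element 2/5.
After the second pivot the z-row RHS is 49/5 − (-31/5)·(7/2) = 63/2.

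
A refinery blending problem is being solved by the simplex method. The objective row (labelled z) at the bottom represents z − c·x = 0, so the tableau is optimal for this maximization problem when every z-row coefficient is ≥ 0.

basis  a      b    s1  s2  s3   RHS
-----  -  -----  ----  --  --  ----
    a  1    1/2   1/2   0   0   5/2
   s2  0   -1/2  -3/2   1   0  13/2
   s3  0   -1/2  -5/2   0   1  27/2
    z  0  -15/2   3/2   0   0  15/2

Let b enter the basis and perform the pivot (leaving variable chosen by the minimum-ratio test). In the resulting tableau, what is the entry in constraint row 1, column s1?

1

Ratio test on column b — row 1: (5/2)/(1/2) = 5; row 2: entry -1/2 ≤ 0; row 3: entry -1/2 ≤ 0. Minimum is 5 at row 1 (a leaves); pivot element 1/2.
Divide row 1 by 1/2; eliminate column b from the other rows.
In the new row 1, the s1 entry is the old entry divided by the pivot: (1/2)/(1/2) = 1.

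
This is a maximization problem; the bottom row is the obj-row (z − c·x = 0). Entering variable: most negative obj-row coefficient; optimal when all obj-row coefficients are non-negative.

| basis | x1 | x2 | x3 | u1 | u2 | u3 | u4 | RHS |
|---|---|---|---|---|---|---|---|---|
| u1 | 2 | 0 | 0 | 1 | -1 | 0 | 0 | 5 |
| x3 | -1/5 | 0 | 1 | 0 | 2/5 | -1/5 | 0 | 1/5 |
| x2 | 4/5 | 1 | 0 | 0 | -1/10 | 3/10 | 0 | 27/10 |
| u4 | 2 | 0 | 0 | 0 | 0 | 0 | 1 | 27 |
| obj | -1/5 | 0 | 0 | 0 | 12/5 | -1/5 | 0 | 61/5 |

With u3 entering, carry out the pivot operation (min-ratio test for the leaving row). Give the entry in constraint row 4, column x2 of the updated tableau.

0

Ratio test on column u3 — row 1: entry 0 ≤ 0; row 2: entry -1/5 ≤ 0; row 3: (27/10)/(3/10) = 9; row 4: entry 0 ≤ 0. Minimum is 9 at row 3 (x2 leaves); pivot element 3/10.
Divide row 3 by 3/10; eliminate column u3 from the other rows.
Row 4 update in column x2: 0 − 0·(10/3) = 0.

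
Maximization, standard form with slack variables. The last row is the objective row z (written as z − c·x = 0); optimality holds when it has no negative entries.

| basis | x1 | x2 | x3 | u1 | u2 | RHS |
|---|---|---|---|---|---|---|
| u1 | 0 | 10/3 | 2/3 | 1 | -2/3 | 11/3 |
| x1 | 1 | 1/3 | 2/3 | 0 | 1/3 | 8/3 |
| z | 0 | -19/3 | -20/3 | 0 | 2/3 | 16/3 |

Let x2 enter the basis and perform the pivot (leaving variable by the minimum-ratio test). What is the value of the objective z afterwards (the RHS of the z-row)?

Ratio test on column x2 — row 1: (11/3)/(10/3) = 11/10; row 2: (8/3)/(1/3) = 8. Minimum is 11/10 at row 1 (u1 leaves); pivot element 10/3.
Pivot on row 1; the z-row RHS becomes 16/3 − (-19/3)·(11/10) = 123/10.

123/10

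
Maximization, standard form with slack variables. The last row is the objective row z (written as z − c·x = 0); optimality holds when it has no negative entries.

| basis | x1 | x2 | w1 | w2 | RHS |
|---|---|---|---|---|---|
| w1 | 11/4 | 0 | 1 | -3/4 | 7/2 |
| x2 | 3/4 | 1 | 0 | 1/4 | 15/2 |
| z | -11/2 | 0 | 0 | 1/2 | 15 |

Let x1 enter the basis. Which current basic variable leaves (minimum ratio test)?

Column x1 entries and ratios — w1: (7/2)/(11/4) = 14/11; x2: (15/2)/(3/4) = 10.
Smallest ratio is 14/11 in the row of w1, so w1 leaves.

w1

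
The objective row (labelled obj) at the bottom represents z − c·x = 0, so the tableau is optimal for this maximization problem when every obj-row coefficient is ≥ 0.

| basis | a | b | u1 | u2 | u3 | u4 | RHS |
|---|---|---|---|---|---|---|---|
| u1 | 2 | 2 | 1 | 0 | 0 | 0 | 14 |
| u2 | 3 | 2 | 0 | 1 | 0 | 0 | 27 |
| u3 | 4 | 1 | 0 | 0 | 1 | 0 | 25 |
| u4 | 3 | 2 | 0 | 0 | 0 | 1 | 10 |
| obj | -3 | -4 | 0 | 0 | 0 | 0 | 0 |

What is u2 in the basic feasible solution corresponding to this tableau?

27

u2 is basic (row 2); its value is the RHS of that row, 27.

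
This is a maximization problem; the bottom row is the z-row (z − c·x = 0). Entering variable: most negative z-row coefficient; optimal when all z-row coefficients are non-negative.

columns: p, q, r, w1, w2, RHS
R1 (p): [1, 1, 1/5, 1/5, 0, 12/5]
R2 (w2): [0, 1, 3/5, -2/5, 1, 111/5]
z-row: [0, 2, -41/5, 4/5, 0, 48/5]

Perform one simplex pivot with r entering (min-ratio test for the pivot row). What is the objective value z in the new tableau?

Ratio test on column r — row 1: (12/5)/(1/5) = 12; row 2: (111/5)/(3/5) = 37. Minimum is 12 at row 1 (p leaves); pivot element 1/5.
Pivot on row 1; the z-row RHS becomes 48/5 − (-41/5)·12 = 108.

108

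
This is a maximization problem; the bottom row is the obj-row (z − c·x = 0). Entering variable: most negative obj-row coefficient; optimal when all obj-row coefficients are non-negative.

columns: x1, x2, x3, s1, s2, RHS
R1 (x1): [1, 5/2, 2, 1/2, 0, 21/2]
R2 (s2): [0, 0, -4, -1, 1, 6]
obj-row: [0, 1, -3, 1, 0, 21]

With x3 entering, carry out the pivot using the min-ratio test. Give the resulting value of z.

147/4

Ratio test on column x3 — row 1: (21/2)/2 = 21/4; row 2: entry -4 ≤ 0. Minimum is 21/4 at row 1 (x1 leaves); pivot element 2.
Pivot on row 1; the obj-row RHS becomes 21 − (-3)·(21/4) = 147/4.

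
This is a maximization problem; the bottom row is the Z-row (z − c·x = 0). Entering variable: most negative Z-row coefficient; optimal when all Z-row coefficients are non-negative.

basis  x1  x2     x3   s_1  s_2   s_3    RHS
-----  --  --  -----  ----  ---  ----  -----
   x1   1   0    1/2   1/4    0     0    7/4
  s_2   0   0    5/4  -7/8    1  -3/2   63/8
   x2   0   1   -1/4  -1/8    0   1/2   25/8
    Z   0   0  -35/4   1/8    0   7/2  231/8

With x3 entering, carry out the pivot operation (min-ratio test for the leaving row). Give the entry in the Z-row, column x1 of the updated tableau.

35/2

Ratio test on column x3 — row 1: (7/4)/(1/2) = 7/2; row 2: (63/8)/(5/4) = 63/10; row 3: entry -1/4 ≤ 0. Minimum is 7/2 at row 1 (x1 leaves); pivot element 1/2.
Divide row 1 by 1/2; eliminate column x3 from the other rows.
Z-row update in column x1: 0 − (-35/4)·2 = 35/2.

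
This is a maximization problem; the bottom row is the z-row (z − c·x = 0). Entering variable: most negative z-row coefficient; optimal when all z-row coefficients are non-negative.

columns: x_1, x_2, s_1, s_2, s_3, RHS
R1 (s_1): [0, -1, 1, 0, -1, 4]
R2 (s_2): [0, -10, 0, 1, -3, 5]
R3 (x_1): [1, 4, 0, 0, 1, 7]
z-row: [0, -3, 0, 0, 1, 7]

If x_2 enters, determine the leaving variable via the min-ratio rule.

x_1

Column x_2 entries and ratios — s_1: -1 ≤ 0, skip; s_2: -10 ≤ 0, skip; x_1: 7/4 = 7/4.
Smallest ratio is 7/4 in the row of x_1, so x_1 leaves.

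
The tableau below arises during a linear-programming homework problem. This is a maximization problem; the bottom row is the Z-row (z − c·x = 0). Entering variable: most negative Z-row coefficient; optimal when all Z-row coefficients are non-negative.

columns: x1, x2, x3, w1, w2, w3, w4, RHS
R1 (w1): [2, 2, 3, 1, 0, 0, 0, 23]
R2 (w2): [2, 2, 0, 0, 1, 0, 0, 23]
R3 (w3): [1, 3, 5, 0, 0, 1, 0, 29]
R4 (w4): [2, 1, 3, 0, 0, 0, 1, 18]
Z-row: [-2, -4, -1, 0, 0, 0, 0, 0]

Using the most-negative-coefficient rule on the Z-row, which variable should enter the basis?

Negative Z-row entries: x1: -2, x2: -4, x3: -1.
The most negative is -4 in column x2, so x2 enters.

x2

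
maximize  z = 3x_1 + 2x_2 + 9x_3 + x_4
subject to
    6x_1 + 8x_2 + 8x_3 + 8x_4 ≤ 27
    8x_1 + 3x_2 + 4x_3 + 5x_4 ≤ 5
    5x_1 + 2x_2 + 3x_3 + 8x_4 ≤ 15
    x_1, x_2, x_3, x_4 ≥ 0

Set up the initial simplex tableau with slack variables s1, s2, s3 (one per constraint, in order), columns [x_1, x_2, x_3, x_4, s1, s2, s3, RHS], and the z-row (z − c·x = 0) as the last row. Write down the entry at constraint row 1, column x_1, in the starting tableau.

Constraint 1 has coefficient 6 on x_1.

6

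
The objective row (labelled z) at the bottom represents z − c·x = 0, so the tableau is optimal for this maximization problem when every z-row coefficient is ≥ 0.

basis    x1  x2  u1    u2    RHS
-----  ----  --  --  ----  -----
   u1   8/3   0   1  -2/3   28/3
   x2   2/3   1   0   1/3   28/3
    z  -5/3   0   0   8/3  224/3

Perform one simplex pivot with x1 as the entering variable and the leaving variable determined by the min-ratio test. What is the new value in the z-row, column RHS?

Ratio test on column x1 — row 1: (28/3)/(8/3) = 7/2; row 2: (28/3)/(2/3) = 14. Minimum is 7/2 at row 1 (u1 leaves); pivot element 8/3.
Divide row 1 by 8/3; eliminate column x1 from the other rows.
z-row update in column RHS: 224/3 − (-5/3)·(7/2) = 161/2.

161/2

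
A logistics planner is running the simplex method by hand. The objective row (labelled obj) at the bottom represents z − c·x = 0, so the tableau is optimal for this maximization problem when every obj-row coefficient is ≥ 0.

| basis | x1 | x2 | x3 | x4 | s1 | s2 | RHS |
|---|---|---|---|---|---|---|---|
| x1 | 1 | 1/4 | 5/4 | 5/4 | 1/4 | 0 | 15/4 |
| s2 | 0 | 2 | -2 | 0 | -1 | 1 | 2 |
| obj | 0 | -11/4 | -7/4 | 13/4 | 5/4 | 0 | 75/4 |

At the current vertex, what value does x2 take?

x2 is not in the basis, so in the current basic feasible solution x2 = 0.

0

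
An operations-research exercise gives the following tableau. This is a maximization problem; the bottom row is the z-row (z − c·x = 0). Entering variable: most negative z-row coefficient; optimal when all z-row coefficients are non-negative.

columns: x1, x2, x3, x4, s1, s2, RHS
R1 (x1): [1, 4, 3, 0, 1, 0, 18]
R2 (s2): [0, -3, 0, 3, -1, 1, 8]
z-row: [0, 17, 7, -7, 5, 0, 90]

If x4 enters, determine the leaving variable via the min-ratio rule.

s2

Column x4 entries and ratios — x1: 0 ≤ 0, skip; s2: 8/3 = 8/3.
Smallest ratio is 8/3 in the row of s2, so s2 leaves.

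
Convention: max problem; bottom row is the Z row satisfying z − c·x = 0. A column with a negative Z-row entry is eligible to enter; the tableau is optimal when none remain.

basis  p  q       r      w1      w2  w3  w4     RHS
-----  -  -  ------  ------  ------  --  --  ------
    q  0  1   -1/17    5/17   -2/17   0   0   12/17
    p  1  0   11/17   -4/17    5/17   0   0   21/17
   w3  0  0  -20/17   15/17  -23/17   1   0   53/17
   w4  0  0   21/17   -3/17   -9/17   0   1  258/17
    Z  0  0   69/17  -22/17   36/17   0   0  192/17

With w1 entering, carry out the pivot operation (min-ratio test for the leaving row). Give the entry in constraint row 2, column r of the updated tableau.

Ratio test on column w1 — row 1: (12/17)/(5/17) = 12/5; row 2: entry -4/17 ≤ 0; row 3: (53/17)/(15/17) = 53/15; row 4: entry -3/17 ≤ 0. Minimum is 12/5 at row 1 (q leaves); pivot element 5/17.
Divide row 1 by 5/17; eliminate column w1 from the other rows.
Row 2 update in column r: 11/17 − (-4/17)·(-1/5) = 3/5.

3/5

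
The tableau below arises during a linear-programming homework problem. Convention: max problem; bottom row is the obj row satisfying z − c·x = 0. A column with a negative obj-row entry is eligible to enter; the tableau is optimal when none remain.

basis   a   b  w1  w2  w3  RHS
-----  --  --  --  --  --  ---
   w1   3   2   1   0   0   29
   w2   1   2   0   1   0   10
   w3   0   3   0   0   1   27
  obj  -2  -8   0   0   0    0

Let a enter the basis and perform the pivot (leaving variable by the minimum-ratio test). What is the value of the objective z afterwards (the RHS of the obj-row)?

58/3

Ratio test on column a — row 1: 29/3 = 29/3; row 2: 10/1 = 10; row 3: entry 0 ≤ 0. Minimum is 29/3 at row 1 (w1 leaves); pivot element 3.
Pivot on row 1; the obj-row RHS becomes 0 − (-2)·(29/3) = 58/3.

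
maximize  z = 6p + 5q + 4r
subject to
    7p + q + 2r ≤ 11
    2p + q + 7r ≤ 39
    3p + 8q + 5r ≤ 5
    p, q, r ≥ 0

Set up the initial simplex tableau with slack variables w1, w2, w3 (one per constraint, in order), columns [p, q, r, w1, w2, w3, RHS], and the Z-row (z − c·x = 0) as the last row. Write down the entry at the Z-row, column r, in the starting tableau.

The Z-row carries the negated objective coefficients: the r entry is -4.

-4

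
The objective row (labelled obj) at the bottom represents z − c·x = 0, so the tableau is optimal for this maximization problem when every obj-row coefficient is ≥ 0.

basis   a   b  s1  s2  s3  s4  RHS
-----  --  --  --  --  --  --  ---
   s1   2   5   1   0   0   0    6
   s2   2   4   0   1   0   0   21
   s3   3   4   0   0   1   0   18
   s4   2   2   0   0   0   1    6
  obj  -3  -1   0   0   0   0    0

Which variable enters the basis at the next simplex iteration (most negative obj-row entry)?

Negative obj-row entries: a: -3, b: -1.
The most negative is -3 in column a, so a enters.

a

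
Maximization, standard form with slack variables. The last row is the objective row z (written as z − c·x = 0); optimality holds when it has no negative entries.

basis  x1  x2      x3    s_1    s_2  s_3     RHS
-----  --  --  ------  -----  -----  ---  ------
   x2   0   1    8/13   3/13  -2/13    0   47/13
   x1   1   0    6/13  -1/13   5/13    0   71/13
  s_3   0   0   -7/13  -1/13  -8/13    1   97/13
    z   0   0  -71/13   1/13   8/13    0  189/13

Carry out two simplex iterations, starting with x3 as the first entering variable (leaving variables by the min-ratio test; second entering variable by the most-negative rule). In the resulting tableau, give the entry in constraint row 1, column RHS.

Ratio test on column x3 — row 1: (47/13)/(8/13) = 47/8; row 2: (71/13)/(6/13) = 71/6; row 3: entry -7/13 ≤ 0. Minimum is 47/8 at row 1 (x2 leaves); pivot element 8/13.
Divide row 1 by 8/13; eliminate column x3 from the other rows.
Second iteration: most negative z-row entry is -3/4 in column s_2, so s_2 enters.
Ratio test on column s_2 — row 1: entry -1/4 ≤ 0; row 2: (11/4)/(1/2) = 11/2; row 3: entry -3/4 ≤ 0. Minimum is 11/2 at row 2 (x1 leaves); pivot element 1/2.
Divide row 2 by 1/2; eliminate column s_2 from the other rows.
After both pivots, the entry at constraint row 1, column RHS is 29/4.

29/4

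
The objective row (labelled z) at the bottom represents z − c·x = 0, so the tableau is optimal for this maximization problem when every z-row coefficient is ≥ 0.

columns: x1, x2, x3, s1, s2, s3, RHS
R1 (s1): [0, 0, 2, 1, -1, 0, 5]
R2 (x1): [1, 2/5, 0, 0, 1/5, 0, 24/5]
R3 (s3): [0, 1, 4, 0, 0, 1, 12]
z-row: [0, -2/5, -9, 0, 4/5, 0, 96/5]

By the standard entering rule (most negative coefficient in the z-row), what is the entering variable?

Negative z-row entries: x2: -2/5, x3: -9.
The most negative is -9 in column x3, so x3 enters.

x3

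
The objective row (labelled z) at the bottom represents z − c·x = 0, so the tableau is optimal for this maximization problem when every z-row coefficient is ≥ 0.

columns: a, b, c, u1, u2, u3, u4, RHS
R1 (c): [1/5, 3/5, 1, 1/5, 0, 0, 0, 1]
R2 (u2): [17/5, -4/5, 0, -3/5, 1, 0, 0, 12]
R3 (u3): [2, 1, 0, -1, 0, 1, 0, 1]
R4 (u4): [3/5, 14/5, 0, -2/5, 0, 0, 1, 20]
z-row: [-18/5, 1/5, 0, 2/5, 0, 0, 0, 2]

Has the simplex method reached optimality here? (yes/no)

no

The z-row has a negative entry -18/5 in column a, so it is not optimal.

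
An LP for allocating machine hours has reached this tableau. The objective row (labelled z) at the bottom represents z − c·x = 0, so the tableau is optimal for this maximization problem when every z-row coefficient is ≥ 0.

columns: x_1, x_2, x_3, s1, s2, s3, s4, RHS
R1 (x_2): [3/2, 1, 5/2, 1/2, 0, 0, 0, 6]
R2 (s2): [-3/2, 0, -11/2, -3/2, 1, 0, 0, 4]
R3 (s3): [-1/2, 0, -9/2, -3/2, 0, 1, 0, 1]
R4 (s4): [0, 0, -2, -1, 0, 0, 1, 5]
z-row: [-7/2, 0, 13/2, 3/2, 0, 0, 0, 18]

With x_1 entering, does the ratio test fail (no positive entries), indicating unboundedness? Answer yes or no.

no

Column x_1 has positive entries in row(s) 1, so the ratio test bounds it — not unbounded.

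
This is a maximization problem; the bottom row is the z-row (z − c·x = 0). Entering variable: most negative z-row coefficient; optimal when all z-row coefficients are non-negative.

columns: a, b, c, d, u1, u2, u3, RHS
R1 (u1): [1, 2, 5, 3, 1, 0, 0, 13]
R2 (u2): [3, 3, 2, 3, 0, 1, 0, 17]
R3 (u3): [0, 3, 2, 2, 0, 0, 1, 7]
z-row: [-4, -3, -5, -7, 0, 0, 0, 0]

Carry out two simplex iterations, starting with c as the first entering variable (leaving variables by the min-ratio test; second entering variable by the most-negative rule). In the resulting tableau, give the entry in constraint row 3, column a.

Ratio test on column c — row 1: 13/5 = 13/5; row 2: 17/2 = 17/2; row 3: 7/2 = 7/2. Minimum is 13/5 at row 1 (u1 leaves); pivot element 5.
Divide row 1 by 5; eliminate column c from the other rows.
Second iteration: most negative z-row entry is -4 in column d, so d enters.
Ratio test on column d — row 1: (13/5)/(3/5) = 13/3; row 2: (59/5)/(9/5) = 59/9; row 3: (9/5)/(4/5) = 9/4. Minimum is 9/4 at row 3 (u3 leaves); pivot element 4/5.
Divide row 3 by 4/5; eliminate column d from the other rows.
After both pivots, the entry at constraint row 3, column a is -1/2.

-1/2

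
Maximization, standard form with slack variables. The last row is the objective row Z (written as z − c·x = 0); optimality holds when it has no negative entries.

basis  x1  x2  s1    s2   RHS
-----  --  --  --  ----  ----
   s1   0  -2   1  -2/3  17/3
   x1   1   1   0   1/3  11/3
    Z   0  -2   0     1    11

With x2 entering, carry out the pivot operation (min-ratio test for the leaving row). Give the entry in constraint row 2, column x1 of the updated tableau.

1

Ratio test on column x2 — row 1: entry -2 ≤ 0; row 2: (11/3)/1 = 11/3. Minimum is 11/3 at row 2 (x1 leaves); pivot element 1.
Divide row 2 by 1; eliminate column x2 from the other rows.
In the new row 2, the x1 entry is the old entry divided by the pivot: 1/1 = 1.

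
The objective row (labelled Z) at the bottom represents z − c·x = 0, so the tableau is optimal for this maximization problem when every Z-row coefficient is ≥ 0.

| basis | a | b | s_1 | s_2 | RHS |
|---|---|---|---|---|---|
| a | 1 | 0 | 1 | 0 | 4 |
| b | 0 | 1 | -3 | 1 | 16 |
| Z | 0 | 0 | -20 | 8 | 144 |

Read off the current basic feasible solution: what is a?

a is basic (row 1); its value is the RHS of that row, 4.

4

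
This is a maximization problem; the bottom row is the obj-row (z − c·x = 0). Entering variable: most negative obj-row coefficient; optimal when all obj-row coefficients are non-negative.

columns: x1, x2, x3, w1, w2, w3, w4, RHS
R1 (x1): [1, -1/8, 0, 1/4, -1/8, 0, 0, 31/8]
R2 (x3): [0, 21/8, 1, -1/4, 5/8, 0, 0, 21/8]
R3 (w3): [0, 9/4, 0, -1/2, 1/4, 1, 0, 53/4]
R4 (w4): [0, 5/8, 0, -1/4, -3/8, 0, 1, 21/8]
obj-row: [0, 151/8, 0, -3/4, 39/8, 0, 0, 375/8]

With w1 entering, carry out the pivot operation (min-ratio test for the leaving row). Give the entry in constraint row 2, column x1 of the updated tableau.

1

Ratio test on column w1 — row 1: (31/8)/(1/4) = 31/2; row 2: entry -1/4 ≤ 0; row 3: entry -1/2 ≤ 0; row 4: entry -1/4 ≤ 0. Minimum is 31/2 at row 1 (x1 leaves); pivot element 1/4.
Divide row 1 by 1/4; eliminate column w1 from the other rows.
Row 2 update in column x1: 0 − (-1/4)·4 = 1.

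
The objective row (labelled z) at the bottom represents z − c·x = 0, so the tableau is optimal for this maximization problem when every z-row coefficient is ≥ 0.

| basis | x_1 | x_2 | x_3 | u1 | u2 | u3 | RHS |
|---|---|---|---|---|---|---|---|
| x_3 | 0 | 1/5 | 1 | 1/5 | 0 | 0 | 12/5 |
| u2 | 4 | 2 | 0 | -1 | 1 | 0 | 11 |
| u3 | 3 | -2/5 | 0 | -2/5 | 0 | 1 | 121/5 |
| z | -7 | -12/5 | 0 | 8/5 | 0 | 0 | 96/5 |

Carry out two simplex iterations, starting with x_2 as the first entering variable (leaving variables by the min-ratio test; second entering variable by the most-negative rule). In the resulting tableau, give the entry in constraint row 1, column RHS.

12/5

Ratio test on column x_2 — row 1: (12/5)/(1/5) = 12; row 2: 11/2 = 11/2; row 3: entry -2/5 ≤ 0. Minimum is 11/2 at row 2 (u2 leaves); pivot element 2.
Divide row 2 by 2; eliminate column x_2 from the other rows.
Second iteration: most negative z-row entry is -11/5 in column x_1, so x_1 enters.
Ratio test on column x_1 — row 1: entry -2/5 ≤ 0; row 2: (11/2)/2 = 11/4; row 3: (132/5)/(19/5) = 132/19. Minimum is 11/4 at row 2 (x_2 leaves); pivot element 2.
Divide row 2 by 2; eliminate column x_1 from the other rows.
After both pivots, the entry at constraint row 1, column RHS is 12/5.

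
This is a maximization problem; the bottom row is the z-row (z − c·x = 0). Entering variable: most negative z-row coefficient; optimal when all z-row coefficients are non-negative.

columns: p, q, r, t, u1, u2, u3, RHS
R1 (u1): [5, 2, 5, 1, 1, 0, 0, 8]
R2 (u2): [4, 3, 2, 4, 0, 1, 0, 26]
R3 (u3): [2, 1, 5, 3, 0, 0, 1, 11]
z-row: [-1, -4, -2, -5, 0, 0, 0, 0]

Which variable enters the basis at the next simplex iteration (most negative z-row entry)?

t

Negative z-row entries: p: -1, q: -4, r: -2, t: -5.
The most negative is -5 in column t, so t enters.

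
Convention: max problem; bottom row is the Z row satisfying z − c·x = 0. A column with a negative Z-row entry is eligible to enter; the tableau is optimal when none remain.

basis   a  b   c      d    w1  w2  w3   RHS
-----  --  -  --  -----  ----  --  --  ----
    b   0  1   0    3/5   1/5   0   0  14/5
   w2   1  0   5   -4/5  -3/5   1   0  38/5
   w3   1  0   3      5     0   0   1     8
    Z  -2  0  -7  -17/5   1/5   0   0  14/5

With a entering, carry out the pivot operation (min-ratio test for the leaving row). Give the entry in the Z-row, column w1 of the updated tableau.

-1

Ratio test on column a — row 1: entry 0 ≤ 0; row 2: (38/5)/1 = 38/5; row 3: 8/1 = 8. Minimum is 38/5 at row 2 (w2 leaves); pivot element 1.
Divide row 2 by 1; eliminate column a from the other rows.
Z-row update in column w1: 1/5 − (-2)·(-3/5) = -1.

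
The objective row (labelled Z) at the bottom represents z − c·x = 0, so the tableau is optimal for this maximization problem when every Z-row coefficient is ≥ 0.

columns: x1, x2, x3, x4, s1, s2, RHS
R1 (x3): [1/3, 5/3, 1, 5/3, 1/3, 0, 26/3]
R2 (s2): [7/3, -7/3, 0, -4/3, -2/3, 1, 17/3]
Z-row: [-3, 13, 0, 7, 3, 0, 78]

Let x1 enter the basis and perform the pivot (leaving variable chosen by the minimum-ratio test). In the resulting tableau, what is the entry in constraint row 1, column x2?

Ratio test on column x1 — row 1: (26/3)/(1/3) = 26; row 2: (17/3)/(7/3) = 17/7. Minimum is 17/7 at row 2 (s2 leaves); pivot element 7/3.
Divide row 2 by 7/3; eliminate column x1 from the other rows.
Row 1 update in column x2: 5/3 − (1/3)·(-1) = 2.

2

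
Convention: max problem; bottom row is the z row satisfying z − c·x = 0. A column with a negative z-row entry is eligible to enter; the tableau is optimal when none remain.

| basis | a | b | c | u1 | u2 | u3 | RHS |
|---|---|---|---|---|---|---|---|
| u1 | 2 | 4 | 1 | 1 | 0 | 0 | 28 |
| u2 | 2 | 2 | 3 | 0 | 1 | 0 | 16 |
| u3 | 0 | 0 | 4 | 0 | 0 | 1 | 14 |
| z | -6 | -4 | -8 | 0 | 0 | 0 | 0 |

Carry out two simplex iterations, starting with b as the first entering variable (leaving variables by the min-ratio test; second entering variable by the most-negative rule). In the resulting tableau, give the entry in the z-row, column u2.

14/5

Ratio test on column b — row 1: 28/4 = 7; row 2: 16/2 = 8; row 3: entry 0 ≤ 0. Minimum is 7 at row 1 (u1 leaves); pivot element 4.
Divide row 1 by 4; eliminate column b from the other rows.
Second iteration: most negative z-row entry is -7 in column c, so c enters.
Ratio test on column c — row 1: 7/(1/4) = 28; row 2: 2/(5/2) = 4/5; row 3: 14/4 = 7/2. Minimum is 4/5 at row 2 (u2 leaves); pivot element 5/2.
Divide row 2 by 5/2; eliminate column c from the other rows.
After both pivots, the entry at the z-row, column u2 is 14/5.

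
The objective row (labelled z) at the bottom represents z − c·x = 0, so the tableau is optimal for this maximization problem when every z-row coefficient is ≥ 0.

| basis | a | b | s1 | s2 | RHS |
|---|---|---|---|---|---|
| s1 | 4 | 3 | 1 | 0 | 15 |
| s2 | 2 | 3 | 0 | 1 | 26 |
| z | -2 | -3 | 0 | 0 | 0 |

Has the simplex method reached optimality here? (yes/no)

The z-row has a negative entry -3 in column b, so it is not optimal.

no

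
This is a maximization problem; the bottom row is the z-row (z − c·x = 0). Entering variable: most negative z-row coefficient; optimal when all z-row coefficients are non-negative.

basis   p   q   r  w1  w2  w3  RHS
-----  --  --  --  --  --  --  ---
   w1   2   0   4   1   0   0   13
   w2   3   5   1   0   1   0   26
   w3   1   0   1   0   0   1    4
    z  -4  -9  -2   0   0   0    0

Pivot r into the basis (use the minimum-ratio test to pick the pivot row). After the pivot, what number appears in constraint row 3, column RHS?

3/4

Ratio test on column r — row 1: 13/4 = 13/4; row 2: 26/1 = 26; row 3: 4/1 = 4. Minimum is 13/4 at row 1 (w1 leaves); pivot element 4.
Divide row 1 by 4; eliminate column r from the other rows.
Row 3 update in column RHS: 4 − 1·(13/4) = 3/4.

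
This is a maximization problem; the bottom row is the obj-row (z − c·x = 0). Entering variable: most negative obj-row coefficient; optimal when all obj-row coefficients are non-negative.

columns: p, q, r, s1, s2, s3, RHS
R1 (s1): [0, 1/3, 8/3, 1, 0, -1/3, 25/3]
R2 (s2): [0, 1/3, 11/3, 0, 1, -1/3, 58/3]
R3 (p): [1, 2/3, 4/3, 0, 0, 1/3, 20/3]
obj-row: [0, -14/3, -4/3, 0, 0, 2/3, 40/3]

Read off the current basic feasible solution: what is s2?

58/3

s2 is basic (row 2); its value is the RHS of that row, 58/3.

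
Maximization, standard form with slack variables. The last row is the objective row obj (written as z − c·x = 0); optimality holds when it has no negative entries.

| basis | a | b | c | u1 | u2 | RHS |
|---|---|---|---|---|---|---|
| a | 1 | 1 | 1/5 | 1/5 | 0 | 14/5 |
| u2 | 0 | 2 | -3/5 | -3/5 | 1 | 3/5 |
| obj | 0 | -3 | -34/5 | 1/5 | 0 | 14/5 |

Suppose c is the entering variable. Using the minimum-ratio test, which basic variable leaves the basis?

Column c entries and ratios — a: (14/5)/(1/5) = 14; u2: -3/5 ≤ 0, skip.
Smallest ratio is 14 in the row of a, so a leaves.

a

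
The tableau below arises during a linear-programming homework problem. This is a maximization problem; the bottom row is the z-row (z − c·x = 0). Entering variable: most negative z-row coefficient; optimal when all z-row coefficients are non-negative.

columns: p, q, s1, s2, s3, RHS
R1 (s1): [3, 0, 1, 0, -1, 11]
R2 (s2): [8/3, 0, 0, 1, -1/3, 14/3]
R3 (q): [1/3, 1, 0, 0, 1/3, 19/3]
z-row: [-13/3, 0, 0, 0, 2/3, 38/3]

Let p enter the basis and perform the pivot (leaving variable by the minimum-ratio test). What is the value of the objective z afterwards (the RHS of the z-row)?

81/4

Ratio test on column p — row 1: 11/3 = 11/3; row 2: (14/3)/(8/3) = 7/4; row 3: (19/3)/(1/3) = 19. Minimum is 7/4 at row 2 (s2 leaves); pivot element 8/3.
Pivot on row 2; the z-row RHS becomes 38/3 − (-13/3)·(7/4) = 81/4.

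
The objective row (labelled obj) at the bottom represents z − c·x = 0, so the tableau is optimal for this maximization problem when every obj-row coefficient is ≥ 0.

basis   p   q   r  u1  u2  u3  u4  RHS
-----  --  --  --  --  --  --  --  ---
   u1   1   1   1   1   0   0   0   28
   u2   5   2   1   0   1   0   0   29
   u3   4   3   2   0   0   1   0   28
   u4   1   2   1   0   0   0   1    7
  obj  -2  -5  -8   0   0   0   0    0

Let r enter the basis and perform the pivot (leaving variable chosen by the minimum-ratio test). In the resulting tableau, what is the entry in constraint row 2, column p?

4

Ratio test on column r — row 1: 28/1 = 28; row 2: 29/1 = 29; row 3: 28/2 = 14; row 4: 7/1 = 7. Minimum is 7 at row 4 (u4 leaves); pivot element 1.
Divide row 4 by 1; eliminate column r from the other rows.
Row 2 update in column p: 5 − 1·1 = 4.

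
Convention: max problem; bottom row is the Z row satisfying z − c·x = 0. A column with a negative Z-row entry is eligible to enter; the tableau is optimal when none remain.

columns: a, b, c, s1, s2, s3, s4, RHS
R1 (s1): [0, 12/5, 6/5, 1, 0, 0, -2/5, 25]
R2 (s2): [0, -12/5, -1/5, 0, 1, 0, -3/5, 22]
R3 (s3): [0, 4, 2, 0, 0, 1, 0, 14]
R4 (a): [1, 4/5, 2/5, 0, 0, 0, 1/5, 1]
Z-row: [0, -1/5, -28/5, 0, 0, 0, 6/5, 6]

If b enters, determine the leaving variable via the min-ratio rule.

a

Column b entries and ratios — s1: 25/(12/5) = 125/12; s2: -12/5 ≤ 0, skip; s3: 14/4 = 7/2; a: 1/(4/5) = 5/4.
Smallest ratio is 5/4 in the row of a, so a leaves.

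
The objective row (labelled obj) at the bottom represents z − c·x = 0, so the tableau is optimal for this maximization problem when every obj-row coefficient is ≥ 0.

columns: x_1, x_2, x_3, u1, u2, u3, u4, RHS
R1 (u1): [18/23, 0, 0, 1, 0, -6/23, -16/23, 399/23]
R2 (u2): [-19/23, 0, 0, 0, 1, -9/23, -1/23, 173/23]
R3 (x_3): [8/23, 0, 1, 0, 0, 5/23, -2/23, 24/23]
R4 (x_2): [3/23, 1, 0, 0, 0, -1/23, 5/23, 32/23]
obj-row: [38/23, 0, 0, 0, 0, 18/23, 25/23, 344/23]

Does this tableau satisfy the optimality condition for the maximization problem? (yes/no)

Every obj-row coefficient is ≥ 0, so the tableau is optimal.

yes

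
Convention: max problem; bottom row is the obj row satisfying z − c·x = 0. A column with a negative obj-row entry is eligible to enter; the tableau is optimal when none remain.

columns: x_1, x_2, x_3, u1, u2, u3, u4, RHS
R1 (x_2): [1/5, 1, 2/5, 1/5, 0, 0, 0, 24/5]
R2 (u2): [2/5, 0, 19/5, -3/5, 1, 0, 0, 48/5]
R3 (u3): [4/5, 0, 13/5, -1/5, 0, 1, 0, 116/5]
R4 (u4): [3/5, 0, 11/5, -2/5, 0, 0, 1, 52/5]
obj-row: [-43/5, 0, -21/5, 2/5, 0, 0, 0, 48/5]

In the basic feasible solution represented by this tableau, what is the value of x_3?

x_3 is not in the basis, so in the current basic feasible solution x_3 = 0.

0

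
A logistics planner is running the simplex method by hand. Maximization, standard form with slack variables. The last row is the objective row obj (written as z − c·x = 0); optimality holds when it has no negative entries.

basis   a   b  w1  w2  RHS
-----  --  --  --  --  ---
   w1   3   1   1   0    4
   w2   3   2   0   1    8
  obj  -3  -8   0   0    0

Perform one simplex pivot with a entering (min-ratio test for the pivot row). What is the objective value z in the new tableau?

4

Ratio test on column a — row 1: 4/3 = 4/3; row 2: 8/3 = 8/3. Minimum is 4/3 at row 1 (w1 leaves); pivot element 3.
Pivot on row 1; the obj-row RHS becomes 0 − (-3)·(4/3) = 4.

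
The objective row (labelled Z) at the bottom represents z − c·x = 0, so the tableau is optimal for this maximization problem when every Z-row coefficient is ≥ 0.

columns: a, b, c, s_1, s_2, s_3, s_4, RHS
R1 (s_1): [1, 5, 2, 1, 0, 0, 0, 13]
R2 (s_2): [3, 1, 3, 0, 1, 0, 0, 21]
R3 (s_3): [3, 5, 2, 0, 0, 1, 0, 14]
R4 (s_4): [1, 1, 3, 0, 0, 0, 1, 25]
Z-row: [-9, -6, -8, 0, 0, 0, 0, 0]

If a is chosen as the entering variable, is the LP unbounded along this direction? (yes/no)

no

Column a has positive entries in row(s) 1, 2, 3, 4, so the ratio test bounds it — not unbounded.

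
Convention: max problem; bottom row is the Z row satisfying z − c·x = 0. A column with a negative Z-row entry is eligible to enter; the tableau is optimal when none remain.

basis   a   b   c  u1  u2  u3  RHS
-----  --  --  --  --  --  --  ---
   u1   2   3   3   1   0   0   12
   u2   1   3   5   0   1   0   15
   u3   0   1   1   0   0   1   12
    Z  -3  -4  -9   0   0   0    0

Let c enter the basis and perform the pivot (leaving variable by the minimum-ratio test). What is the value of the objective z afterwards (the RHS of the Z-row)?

27

Ratio test on column c — row 1: 12/3 = 4; row 2: 15/5 = 3; row 3: 12/1 = 12. Minimum is 3 at row 2 (u2 leaves); pivot element 5.
Pivot on row 2; the Z-row RHS becomes 0 − (-9)·3 = 27.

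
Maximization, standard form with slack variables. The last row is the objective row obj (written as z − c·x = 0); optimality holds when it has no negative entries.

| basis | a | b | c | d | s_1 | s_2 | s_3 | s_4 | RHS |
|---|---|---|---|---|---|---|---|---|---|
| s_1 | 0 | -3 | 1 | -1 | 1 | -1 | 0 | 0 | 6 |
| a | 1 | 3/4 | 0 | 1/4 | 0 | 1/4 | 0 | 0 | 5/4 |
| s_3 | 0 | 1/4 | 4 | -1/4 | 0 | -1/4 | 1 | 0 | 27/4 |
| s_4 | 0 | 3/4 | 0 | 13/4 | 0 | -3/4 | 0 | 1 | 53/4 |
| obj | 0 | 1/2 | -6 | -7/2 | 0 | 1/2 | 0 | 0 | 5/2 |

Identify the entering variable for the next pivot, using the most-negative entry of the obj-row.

c

Negative obj-row entries: c: -6, d: -7/2.
The most negative is -6 in column c, so c enters.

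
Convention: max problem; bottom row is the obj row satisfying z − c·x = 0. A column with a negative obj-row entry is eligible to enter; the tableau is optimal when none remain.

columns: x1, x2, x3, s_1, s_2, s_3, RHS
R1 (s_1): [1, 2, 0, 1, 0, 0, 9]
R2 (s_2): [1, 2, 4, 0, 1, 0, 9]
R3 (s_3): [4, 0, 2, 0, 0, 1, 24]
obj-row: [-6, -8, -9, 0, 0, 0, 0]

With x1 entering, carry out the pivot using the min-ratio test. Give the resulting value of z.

Ratio test on column x1 — row 1: 9/1 = 9; row 2: 9/1 = 9; row 3: 24/4 = 6. Minimum is 6 at row 3 (s_3 leaves); pivot element 4.
Pivot on row 3; the obj-row RHS becomes 0 − (-6)·6 = 36.

36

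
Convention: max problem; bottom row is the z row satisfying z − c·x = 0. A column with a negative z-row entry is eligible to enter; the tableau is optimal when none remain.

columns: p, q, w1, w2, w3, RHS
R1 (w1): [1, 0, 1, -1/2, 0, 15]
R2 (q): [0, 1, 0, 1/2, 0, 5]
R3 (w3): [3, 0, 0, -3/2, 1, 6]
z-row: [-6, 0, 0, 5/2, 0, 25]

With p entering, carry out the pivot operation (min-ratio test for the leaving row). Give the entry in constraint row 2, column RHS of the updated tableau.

Ratio test on column p — row 1: 15/1 = 15; row 2: entry 0 ≤ 0; row 3: 6/3 = 2. Minimum is 2 at row 3 (w3 leaves); pivot element 3.
Divide row 3 by 3; eliminate column p from the other rows.
Row 2 update in column RHS: 5 − 0·2 = 5.

5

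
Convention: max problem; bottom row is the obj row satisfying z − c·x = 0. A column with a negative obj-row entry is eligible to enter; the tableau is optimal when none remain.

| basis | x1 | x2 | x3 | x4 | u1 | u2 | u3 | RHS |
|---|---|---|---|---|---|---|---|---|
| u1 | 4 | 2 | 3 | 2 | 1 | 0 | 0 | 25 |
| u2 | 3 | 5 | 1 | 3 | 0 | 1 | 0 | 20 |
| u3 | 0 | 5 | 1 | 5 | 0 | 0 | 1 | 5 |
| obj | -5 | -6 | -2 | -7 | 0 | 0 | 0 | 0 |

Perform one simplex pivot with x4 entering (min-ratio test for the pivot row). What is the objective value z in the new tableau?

7

Ratio test on column x4 — row 1: 25/2 = 25/2; row 2: 20/3 = 20/3; row 3: 5/5 = 1. Minimum is 1 at row 3 (u3 leaves); pivot element 5.
Pivot on row 3; the obj-row RHS becomes 0 − (-7)·1 = 7.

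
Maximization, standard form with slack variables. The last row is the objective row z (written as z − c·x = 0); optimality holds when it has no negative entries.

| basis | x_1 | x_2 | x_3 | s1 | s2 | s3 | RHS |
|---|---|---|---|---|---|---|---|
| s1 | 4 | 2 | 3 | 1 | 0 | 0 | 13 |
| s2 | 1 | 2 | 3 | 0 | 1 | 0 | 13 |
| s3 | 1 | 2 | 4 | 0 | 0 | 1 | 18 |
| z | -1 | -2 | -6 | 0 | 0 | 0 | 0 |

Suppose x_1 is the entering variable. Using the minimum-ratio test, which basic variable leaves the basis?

Column x_1 entries and ratios — s1: 13/4 = 13/4; s2: 13/1 = 13; s3: 18/1 = 18.
Smallest ratio is 13/4 in the row of s1, so s1 leaves.

s1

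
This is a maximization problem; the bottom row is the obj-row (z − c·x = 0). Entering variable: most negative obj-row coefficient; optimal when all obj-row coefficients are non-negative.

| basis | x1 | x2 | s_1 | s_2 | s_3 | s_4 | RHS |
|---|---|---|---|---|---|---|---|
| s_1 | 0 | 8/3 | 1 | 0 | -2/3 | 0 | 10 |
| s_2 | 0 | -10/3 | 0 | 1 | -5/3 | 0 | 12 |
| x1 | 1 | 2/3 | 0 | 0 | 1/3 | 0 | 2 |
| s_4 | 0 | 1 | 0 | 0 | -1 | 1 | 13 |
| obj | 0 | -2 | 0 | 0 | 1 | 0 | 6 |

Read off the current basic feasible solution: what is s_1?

10

s_1 is basic (row 1); its value is the RHS of that row, 10.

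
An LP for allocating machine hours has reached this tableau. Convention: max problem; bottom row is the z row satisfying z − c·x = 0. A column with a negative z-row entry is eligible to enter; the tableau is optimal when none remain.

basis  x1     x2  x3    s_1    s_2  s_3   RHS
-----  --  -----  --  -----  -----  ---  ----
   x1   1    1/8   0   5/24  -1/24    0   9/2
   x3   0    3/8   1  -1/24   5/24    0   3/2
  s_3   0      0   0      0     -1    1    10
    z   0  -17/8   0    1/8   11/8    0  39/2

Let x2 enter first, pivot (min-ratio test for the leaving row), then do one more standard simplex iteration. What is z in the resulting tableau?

Ratio test on column x2 — row 1: (9/2)/(1/8) = 36; row 2: (3/2)/(3/8) = 4; row 3: entry 0 ≤ 0. Minimum is 4 at row 2 (x3 leaves); pivot element 3/8.
Pivot on row 2; the z-row RHS becomes 39/2 − (-17/8)·4 = 28.
Next entering variable (most negative z-row entry -1/9): s_1.
Ratio test on column s_1 — row 1: 4/(2/9) = 18; row 2: entry -1/9 ≤ 0; row 3: entry 0 ≤ 0. Minimum is 18 at row 1 (x1 leaves); pivot element 2/9.
After the second pivot the z-row RHS is 28 − (-1/9)·18 = 30.

30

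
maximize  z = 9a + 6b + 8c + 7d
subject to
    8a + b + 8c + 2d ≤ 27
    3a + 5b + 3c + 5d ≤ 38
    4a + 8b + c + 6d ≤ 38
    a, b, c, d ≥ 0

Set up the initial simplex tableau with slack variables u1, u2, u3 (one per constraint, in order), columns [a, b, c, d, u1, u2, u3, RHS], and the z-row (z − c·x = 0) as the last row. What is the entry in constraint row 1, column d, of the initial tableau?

2

Constraint 1 has coefficient 2 on d.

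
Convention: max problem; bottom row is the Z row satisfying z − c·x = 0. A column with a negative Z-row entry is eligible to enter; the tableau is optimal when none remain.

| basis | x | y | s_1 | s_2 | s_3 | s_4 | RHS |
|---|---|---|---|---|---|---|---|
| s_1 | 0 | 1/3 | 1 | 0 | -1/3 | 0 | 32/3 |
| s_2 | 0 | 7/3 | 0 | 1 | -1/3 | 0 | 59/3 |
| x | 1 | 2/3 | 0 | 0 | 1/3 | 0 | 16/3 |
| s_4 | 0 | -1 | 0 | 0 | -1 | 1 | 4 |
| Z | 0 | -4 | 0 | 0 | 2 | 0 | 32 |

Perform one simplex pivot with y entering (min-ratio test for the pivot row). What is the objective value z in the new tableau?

Ratio test on column y — row 1: (32/3)/(1/3) = 32; row 2: (59/3)/(7/3) = 59/7; row 3: (16/3)/(2/3) = 8; row 4: entry -1 ≤ 0. Minimum is 8 at row 3 (x leaves); pivot element 2/3.
Pivot on row 3; the Z-row RHS becomes 32 − (-4)·8 = 64.

64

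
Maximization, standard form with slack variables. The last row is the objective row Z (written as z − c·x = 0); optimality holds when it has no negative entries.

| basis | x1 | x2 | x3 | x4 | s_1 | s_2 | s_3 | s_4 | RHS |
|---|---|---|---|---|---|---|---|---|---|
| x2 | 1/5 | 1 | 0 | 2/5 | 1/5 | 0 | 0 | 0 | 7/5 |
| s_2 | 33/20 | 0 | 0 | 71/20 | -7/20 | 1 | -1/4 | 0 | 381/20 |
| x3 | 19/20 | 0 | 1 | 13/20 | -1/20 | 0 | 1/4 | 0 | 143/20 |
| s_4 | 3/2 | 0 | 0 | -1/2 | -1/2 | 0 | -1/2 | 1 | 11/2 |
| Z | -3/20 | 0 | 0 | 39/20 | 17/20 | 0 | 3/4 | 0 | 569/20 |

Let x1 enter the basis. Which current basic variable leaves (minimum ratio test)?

s_4

Column x1 entries and ratios — x2: (7/5)/(1/5) = 7; s_2: (381/20)/(33/20) = 127/11; x3: (143/20)/(19/20) = 143/19; s_4: (11/2)/(3/2) = 11/3.
Smallest ratio is 11/3 in the row of s_4, so s_4 leaves.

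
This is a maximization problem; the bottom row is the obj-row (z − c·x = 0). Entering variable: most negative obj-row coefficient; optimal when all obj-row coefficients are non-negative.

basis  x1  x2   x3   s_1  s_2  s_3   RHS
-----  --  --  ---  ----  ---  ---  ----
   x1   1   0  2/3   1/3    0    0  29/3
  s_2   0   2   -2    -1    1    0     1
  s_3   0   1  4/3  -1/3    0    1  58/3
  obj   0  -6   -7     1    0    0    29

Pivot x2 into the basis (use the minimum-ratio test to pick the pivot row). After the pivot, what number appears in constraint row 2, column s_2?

1/2

Ratio test on column x2 — row 1: entry 0 ≤ 0; row 2: 1/2 = 1/2; row 3: (58/3)/1 = 58/3. Minimum is 1/2 at row 2 (s_2 leaves); pivot element 2.
Divide row 2 by 2; eliminate column x2 from the other rows.
In the new row 2, the s_2 entry is the old entry divided by the pivot: 1/2 = 1/2.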